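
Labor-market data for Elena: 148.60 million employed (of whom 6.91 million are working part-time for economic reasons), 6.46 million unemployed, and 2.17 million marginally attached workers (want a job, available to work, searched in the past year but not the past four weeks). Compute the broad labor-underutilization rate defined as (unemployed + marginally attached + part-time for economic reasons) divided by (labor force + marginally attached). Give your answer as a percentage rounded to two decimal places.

Labor force = 148.60 + 6.46 = 155.06 million.
Numerator = 6.46 + 2.17 + 6.91 = 15.54 million.
Denominator = 155.06 + 2.17 = 157.23 million.
Broad rate = 15.54 / 157.23 = 9.88%.

Broad underutilization rate ≈ 9.88%.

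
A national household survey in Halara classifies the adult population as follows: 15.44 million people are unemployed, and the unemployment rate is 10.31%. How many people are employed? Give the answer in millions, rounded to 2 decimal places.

Labor force = U / u = 15.44 / 0.1031 ≈ 149.76 million.
Employed = labor force − unemployed = 149.76 − 15.44 = 134.32 million.

About 134.32 million are employed.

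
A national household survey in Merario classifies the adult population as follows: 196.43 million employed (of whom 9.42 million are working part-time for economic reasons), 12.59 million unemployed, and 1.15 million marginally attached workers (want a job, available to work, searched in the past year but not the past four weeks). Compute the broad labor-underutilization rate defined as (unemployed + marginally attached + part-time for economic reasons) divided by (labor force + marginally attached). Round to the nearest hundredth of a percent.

Broad underutilization rate ≈ 11.02%.

Labor force = 196.43 + 12.59 = 209.02 million.
Numerator = 12.59 + 1.15 + 9.42 = 23.16 million.
Denominator = 209.02 + 1.15 = 210.17 million.
Broad rate = 23.16 / 210.17 = 11.02%.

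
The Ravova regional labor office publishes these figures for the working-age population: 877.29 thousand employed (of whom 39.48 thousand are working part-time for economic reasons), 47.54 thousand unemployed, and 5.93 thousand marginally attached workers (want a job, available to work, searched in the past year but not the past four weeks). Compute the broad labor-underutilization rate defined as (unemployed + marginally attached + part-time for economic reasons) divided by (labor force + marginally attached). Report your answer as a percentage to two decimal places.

Labor force = 877.29 + 47.54 = 924.83 thousand.
Numerator = 47.54 + 5.93 + 39.48 = 92.95 thousand.
Denominator = 924.83 + 5.93 = 930.76 thousand.
Broad rate = 92.95 / 930.76 = 9.99%.

Broad underutilization rate ≈ 9.99%.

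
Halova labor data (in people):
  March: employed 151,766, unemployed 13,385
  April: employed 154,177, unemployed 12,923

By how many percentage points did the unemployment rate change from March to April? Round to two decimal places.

March: labor force = 151,766 + 13,385 = 165,151; u = 13,385/165,151 = 8.10%.
April: labor force = 154,177 + 12,923 = 167,100; u = 12,923/167,100 = 7.73%.
Change = 7.73% − 8.10% = −0.37 pp.

The unemployment rate changed by −0.37 percentage points.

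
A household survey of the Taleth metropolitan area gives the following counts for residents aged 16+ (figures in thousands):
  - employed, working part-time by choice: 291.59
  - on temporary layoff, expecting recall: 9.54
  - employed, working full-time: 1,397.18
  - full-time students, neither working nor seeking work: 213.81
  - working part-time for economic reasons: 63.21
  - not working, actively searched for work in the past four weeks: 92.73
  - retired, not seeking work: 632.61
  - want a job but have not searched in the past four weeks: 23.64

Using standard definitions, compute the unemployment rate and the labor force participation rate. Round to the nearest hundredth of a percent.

Unemployment rate ≈ 5.52%; labor force participation rate ≈ 68.06%.

Employed = 291.59 + 1,397.18 + 63.21 = 1,751.98 thousand (anyone who worked, including part-time for economic reasons, counts as employed).
Unemployed = 9.54 + 92.73 = 102.27 thousand (jobless and actively searching, or on temporary layoff).
Labor force = 1,751.98 + 102.27 = 1,854.25 thousand.
Not in labor force = 213.81 + 632.61 + 23.64 = 870.06 thousand (those not working and not actively searching are outside the labor force — including those who want a job but have given up searching).
Civilian working-age population = 1,854.25 + 870.06 = 2,724.31 thousand.
Unemployment rate = 102.27 / 1,854.25 = 5.52%.
Labor force participation rate = 1,854.25 / 2,724.31 = 68.06%.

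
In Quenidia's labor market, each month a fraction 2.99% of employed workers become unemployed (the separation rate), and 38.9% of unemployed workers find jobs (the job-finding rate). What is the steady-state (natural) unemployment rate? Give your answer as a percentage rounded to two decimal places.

Steady-state unemployment rate ≈ 7.14%.

At steady state the flows balance: s·E = f·U, so U/(E+U) = s/(s+f).
u* = 2.99 / (2.99 + 38.9) = 2.99 / 41.89 = 7.14%.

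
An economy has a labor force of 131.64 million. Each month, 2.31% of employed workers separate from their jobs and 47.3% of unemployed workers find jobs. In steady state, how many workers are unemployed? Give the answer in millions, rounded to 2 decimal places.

Steady-state unemployment rate u* = s/(s+f) = 2.31/(2.31+47.3) = 0.046563.
Unemployed = u* × labor force = 0.046563 × 131.64 ≈ 6.13 million.

About 6.13 million are unemployed in steady state.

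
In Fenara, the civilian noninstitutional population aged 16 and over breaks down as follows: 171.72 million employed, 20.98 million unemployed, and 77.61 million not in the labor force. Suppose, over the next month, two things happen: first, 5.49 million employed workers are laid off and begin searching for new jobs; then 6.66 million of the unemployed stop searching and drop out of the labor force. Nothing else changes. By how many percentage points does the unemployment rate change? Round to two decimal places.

Initially, labor force = 171.72 + 20.98 = 192.70 million, so u = 20.98/192.70 = 10.89%.
After the first change, employed falls and unemployed rises by 5.49; labor force unchanged → E = 166.23, U = 26.47, labor force = 192.70 million.
After the second change, unemployed and labor force both fall by 6.66 → E = 166.23, U = 19.81, labor force = 186.04 million.
New unemployment rate = 19.81 / 186.04 = 10.65%.
Change = 10.65% − 10.89% = −0.24 percentage points.

The unemployment rate changes by −0.24 percentage points.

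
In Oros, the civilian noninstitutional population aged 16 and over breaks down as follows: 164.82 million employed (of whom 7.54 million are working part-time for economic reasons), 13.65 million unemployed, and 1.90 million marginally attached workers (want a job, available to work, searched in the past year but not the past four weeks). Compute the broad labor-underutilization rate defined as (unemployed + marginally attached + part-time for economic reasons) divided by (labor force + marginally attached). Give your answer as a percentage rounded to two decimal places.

Broad underutilization rate ≈ 12.80%.

Labor force = 164.82 + 13.65 = 178.47 million.
Numerator = 13.65 + 1.90 + 7.54 = 23.09 million.
Denominator = 178.47 + 1.90 = 180.37 million.
Broad rate = 23.09 / 180.37 = 12.80%.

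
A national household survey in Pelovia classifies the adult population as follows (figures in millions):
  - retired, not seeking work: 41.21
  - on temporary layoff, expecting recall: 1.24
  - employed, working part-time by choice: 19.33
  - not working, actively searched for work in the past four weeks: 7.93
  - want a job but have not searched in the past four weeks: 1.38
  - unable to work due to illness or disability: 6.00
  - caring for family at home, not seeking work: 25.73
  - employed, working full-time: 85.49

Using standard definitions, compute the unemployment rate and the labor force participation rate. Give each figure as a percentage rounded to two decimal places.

Employed = 19.33 + 85.49 = 104.82 million.
Unemployed = 1.24 + 7.93 = 9.17 million (jobless and actively searching, or on temporary layoff).
Labor force = 104.82 + 9.17 = 113.99 million.
Not in labor force = 41.21 + 1.38 + 6.00 + 25.73 = 74.32 million (those not working and not actively searching are outside the labor force — including those who want a job but have given up searching).
Civilian working-age population = 113.99 + 74.32 = 188.31 million.
Unemployment rate = 9.17 / 113.99 = 8.04%.
Labor force participation rate = 113.99 / 188.31 = 60.53%.

Unemployment rate ≈ 8.04%; labor force participation rate ≈ 60.53%.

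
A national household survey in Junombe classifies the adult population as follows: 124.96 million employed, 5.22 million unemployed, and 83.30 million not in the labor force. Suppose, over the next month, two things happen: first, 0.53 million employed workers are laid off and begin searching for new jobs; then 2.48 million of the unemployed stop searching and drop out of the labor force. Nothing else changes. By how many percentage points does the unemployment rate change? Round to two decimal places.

The unemployment rate changes by −1.45 percentage points.

Initially, labor force = 124.96 + 5.22 = 130.18 million, so u = 5.22/130.18 = 4.01%.
After the first change, employed falls and unemployed rises by 0.53; labor force unchanged → E = 124.43, U = 5.75, labor force = 130.18 million.
After the second change, unemployed and labor force both fall by 2.48 → E = 124.43, U = 3.27, labor force = 127.70 million.
New unemployment rate = 3.27 / 127.70 = 2.56%.
Change = 2.56% − 4.01% = −1.45 percentage points.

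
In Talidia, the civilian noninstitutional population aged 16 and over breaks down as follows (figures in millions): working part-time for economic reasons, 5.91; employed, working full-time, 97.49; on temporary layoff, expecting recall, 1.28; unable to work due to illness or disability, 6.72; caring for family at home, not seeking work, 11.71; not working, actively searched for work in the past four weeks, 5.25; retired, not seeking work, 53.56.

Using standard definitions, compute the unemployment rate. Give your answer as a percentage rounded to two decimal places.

Employed = 5.91 + 97.49 = 103.40 million (anyone who worked, including part-time for economic reasons, counts as employed).
Unemployed = 1.28 + 5.25 = 6.53 million (jobless and actively searching, or on temporary layoff).
Labor force = 103.40 + 6.53 = 109.93 million.
Unemployment rate = 6.53 / 109.93 = 5.94%.

Unemployment rate ≈ 5.94%.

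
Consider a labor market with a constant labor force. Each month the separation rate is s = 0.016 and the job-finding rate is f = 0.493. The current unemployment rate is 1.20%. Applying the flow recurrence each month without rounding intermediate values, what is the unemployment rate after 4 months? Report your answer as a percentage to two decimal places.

With a fixed labor force, u_{t+1} = u_t + s·(1−u_t) − f·u_t = u_t·(1−s−f) + s.
Here 1−s−f = 0.491 and s = 0.016.
u_1 = 0.012000 × 0.491 + 0.016 = 0.021892.
u_2 = 0.021892 × 0.491 + 0.016 = 0.026749.
u_3 = 0.026749 × 0.491 + 0.016 = 0.029134.
u_4 = 0.029134 × 0.491 + 0.016 = 0.030305.

Unemployment rate after four months ≈ 3.03%.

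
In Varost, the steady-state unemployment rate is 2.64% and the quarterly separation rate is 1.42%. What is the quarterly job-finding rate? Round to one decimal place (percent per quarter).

Job-finding rate ≈ 52.4% per quarter.

From u* = s/(s+f): f = s·(1−u)/u.
f = 1.42 × (1 − 0.0264) / 0.0264 = 1.3825 / 0.0264 ≈ 52.4% per quarter.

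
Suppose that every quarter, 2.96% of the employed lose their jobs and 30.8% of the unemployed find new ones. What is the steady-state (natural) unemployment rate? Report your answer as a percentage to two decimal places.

At steady state the flows balance: s·E = f·U, so U/(E+U) = s/(s+f).
u* = 2.96 / (2.96 + 30.8) = 2.96 / 33.76 = 8.77%.

Steady-state unemployment rate ≈ 8.77%.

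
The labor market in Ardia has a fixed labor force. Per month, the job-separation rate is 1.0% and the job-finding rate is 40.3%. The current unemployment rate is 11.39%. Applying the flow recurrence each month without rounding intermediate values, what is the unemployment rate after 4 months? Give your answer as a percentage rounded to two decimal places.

Unemployment rate after four months ≈ 3.49%.

With a fixed labor force, u_{t+1} = u_t + s·(1−u_t) − f·u_t = u_t·(1−s−f) + s.
Here 1−s−f = 0.587 and s = 0.010.
u_1 = 0.113900 × 0.587 + 0.010 = 0.076859.
u_2 = 0.076859 × 0.587 + 0.010 = 0.055116.
u_3 = 0.055116 × 0.587 + 0.010 = 0.042353.
u_4 = 0.042353 × 0.587 + 0.010 = 0.034861.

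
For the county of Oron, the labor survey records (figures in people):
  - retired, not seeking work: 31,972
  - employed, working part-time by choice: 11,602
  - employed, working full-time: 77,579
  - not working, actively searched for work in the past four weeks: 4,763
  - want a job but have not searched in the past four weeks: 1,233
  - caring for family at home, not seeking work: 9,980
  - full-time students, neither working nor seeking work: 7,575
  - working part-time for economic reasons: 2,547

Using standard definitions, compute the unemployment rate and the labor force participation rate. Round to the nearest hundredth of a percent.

Employed = 11,602 + 77,579 + 2,547 = 91,728 (anyone who worked, including part-time for economic reasons, counts as employed).
Unemployed = 4,763.
Labor force = 91,728 + 4,763 = 96,491.
Not in labor force = 31,972 + 1,233 + 9,980 + 7,575 = 50,760 (those not working and not actively searching are outside the labor force — including those who want a job but have given up searching).
Civilian working-age population = 96,491 + 50,760 = 147,251.
Unemployment rate = 4,763 / 96,491 = 4.94%.
Labor force participation rate = 96,491 / 147,251 = 65.53%.

Unemployment rate ≈ 4.94%; labor force participation rate ≈ 65.53%.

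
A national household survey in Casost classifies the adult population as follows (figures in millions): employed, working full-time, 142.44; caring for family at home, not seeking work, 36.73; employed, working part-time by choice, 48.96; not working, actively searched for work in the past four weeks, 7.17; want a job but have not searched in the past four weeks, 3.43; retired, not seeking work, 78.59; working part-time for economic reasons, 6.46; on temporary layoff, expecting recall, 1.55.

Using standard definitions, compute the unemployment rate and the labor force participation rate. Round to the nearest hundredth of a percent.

Employed = 142.44 + 48.96 + 6.46 = 197.86 million (anyone who worked, including part-time for economic reasons, counts as employed).
Unemployed = 7.17 + 1.55 = 8.72 million (jobless and actively searching, or on temporary layoff).
Labor force = 197.86 + 8.72 = 206.58 million.
Not in labor force = 36.73 + 3.43 + 78.59 = 118.75 million (those not working and not actively searching are outside the labor force — including those who want a job but have given up searching).
Civilian working-age population = 206.58 + 118.75 = 325.33 million.
Unemployment rate = 8.72 / 206.58 = 4.22%.
Labor force participation rate = 206.58 / 325.33 = 63.50%.

Unemployment rate ≈ 4.22%; labor force participation rate ≈ 63.50%.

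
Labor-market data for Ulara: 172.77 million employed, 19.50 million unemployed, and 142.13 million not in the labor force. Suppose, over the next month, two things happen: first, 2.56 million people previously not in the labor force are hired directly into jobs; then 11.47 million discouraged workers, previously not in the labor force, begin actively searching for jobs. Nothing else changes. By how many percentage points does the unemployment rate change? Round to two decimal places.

Initially, labor force = 172.77 + 19.50 = 192.27 million, so u = 19.50/192.27 = 10.14%.
After the first change, employed and labor force both rise by 2.56; unemployed unchanged → E = 175.33, U = 19.50, labor force = 194.83 million.
After the second change, unemployed and labor force both rise by 11.47 → E = 175.33, U = 30.97, labor force = 206.30 million.
New unemployment rate = 30.97 / 206.30 = 15.01%.
Change = 15.01% − 10.14% = +4.87 percentage points.

The unemployment rate changes by +4.87 percentage points.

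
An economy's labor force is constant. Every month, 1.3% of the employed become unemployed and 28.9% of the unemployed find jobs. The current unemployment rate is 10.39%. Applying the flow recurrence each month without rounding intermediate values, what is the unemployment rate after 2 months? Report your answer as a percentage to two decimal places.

With a fixed labor force, u_{t+1} = u_t + s·(1−u_t) − f·u_t = u_t·(1−s−f) + s.
Here 1−s−f = 0.698 and s = 0.013.
u_1 = 0.103900 × 0.698 + 0.013 = 0.085522.
u_2 = 0.085522 × 0.698 + 0.013 = 0.072694.

Unemployment rate after two months ≈ 7.27%.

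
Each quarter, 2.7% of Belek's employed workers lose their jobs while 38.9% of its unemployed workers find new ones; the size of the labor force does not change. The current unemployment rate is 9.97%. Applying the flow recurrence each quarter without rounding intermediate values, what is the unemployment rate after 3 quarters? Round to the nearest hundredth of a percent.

Unemployment rate after three quarters ≈ 7.18%.

With a fixed labor force, u_{t+1} = u_t + s·(1−u_t) − f·u_t = u_t·(1−s−f) + s.
Here 1−s−f = 0.584 and s = 0.027.
u_1 = 0.099700 × 0.584 + 0.027 = 0.085225.
u_2 = 0.085225 × 0.584 + 0.027 = 0.076771.
u_3 = 0.076771 × 0.584 + 0.027 = 0.071834.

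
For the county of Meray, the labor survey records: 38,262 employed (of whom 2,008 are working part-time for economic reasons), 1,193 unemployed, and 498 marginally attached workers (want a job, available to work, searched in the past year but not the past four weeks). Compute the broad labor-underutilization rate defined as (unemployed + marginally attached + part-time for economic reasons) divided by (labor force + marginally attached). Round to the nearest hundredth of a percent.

Labor force = 38,262 + 1,193 = 39,455.
Numerator = 1,193 + 498 + 2,008 = 3,699.
Denominator = 39,455 + 498 = 39,953.
Broad rate = 3,699 / 39,953 = 9.26%.

Broad underutilization rate ≈ 9.26%.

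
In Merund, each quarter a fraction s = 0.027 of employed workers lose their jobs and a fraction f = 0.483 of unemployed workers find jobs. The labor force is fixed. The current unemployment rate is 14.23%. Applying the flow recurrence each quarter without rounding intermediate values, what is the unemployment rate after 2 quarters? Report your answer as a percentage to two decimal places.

With a fixed labor force, u_{t+1} = u_t + s·(1−u_t) − f·u_t = u_t·(1−s−f) + s.
Here 1−s−f = 0.490 and s = 0.027.
u_1 = 0.142300 × 0.490 + 0.027 = 0.096727.
u_2 = 0.096727 × 0.490 + 0.027 = 0.074396.

Unemployment rate after two quarters ≈ 7.44%.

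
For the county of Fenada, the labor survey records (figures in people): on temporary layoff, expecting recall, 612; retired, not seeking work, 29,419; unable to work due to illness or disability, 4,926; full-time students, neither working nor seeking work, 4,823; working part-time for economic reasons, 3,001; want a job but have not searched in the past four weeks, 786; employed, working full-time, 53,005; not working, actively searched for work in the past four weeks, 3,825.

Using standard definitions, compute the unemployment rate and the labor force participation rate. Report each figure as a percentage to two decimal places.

Employed = 3,001 + 53,005 = 56,006 (anyone who worked, including part-time for economic reasons, counts as employed).
Unemployed = 612 + 3,825 = 4,437 (jobless and actively searching, or on temporary layoff).
Labor force = 56,006 + 4,437 = 60,443.
Not in labor force = 29,419 + 4,926 + 4,823 + 786 = 39,954 (those not working and not actively searching are outside the labor force — including those who want a job but have given up searching).
Civilian working-age population = 60,443 + 39,954 = 100,397.
Unemployment rate = 4,437 / 60,443 = 7.34%.
Labor force participation rate = 60,443 / 100,397 = 60.20%.

Unemployment rate ≈ 7.34%; labor force participation rate ≈ 60.20%.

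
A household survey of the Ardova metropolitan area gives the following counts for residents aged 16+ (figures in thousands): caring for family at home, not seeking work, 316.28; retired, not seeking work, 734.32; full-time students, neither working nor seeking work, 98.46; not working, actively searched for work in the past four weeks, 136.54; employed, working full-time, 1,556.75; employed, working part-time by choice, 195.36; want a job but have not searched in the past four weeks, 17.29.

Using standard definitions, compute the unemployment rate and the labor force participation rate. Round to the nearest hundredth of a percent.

Unemployment rate ≈ 7.23%; labor force participation rate ≈ 61.82%.

Employed = 1,556.75 + 195.36 = 1,752.11 thousand.
Unemployed = 136.54 thousand.
Labor force = 1,752.11 + 136.54 = 1,888.65 thousand.
Not in labor force = 316.28 + 734.32 + 98.46 + 17.29 = 1,166.35 thousand (those not working and not actively searching are outside the labor force — including those who want a job but have given up searching).
Civilian working-age population = 1,888.65 + 1,166.35 = 3,055.00 thousand.
Unemployment rate = 136.54 / 1,888.65 = 7.23%.
Labor force participation rate = 1,888.65 / 3,055.00 = 61.82%.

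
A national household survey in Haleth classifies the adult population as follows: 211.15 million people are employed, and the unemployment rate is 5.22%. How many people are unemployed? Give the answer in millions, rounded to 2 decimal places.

About 11.63 million are unemployed.

Let U be the number unemployed. The labor force is E + U, and U/(E+U) = 0.0522.
So U = 0.0522 × 211.15 / (1 − 0.0522) = 11.0220 / 0.9478 ≈ 11.63 million.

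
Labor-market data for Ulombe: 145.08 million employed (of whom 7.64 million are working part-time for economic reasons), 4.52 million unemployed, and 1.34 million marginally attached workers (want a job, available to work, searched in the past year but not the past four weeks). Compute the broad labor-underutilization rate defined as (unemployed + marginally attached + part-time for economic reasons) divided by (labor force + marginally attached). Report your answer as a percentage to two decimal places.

Labor force = 145.08 + 4.52 = 149.60 million.
Numerator = 4.52 + 1.34 + 7.64 = 13.50 million.
Denominator = 149.60 + 1.34 = 150.94 million.
Broad rate = 13.50 / 150.94 = 8.94%.

Broad underutilization rate ≈ 8.94%.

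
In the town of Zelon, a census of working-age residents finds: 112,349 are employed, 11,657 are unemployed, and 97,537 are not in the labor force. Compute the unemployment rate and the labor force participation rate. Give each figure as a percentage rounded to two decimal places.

Unemployment rate ≈ 9.40%; labor force participation rate ≈ 55.97%.

Labor force = employed + unemployed = 112,349 + 11,657 = 124,006.
Working-age population = 124,006 + 97,537 = 221,543.
Unemployment rate = 11,657 / 124,006 = 9.40%.
Labor force participation rate = 124,006 / 221,543 = 55.97%.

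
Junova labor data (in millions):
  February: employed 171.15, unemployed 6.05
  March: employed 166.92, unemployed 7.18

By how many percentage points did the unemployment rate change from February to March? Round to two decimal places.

The unemployment rate changed by +0.71 percentage points.

February: labor force = 171.15 + 6.05 = 177.20; u = 6.05/177.20 = 3.41%.
March: labor force = 166.92 + 7.18 = 174.10; u = 7.18/174.10 = 4.12%.
Change = 4.12% − 3.41% = +0.71 pp.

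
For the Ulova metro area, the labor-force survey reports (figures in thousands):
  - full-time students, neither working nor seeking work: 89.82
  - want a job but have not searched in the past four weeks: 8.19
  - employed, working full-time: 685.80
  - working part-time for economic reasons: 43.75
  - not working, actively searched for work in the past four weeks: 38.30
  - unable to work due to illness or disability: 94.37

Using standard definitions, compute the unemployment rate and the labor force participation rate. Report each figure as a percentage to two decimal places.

Employed = 685.80 + 43.75 = 729.55 thousand (anyone who worked, including part-time for economic reasons, counts as employed).
Unemployed = 38.30 thousand.
Labor force = 729.55 + 38.30 = 767.85 thousand.
Not in labor force = 89.82 + 8.19 + 94.37 = 192.38 thousand (those not working and not actively searching are outside the labor force — including those who want a job but have given up searching).
Civilian working-age population = 767.85 + 192.38 = 960.23 thousand.
Unemployment rate = 38.30 / 767.85 = 4.99%.
Labor force participation rate = 767.85 / 960.23 = 79.97%.

Unemployment rate ≈ 4.99%; labor force participation rate ≈ 79.97%.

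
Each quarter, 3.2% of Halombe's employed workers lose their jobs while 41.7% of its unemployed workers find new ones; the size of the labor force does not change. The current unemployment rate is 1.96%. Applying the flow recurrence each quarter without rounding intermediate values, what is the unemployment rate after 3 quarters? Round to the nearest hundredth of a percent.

Unemployment rate after three quarters ≈ 6.26%.

With a fixed labor force, u_{t+1} = u_t + s·(1−u_t) − f·u_t = u_t·(1−s−f) + s.
Here 1−s−f = 0.551 and s = 0.032.
u_1 = 0.019600 × 0.551 + 0.032 = 0.042800.
u_2 = 0.042800 × 0.551 + 0.032 = 0.055583.
u_3 = 0.055583 × 0.551 + 0.032 = 0.062626.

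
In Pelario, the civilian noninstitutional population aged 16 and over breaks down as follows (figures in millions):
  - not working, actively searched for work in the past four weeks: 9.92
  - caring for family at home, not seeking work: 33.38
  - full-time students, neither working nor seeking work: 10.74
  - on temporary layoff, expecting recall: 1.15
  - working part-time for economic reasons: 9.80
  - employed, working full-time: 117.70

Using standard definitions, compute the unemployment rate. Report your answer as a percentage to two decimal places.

Unemployment rate ≈ 7.99%.

Employed = 9.80 + 117.70 = 127.50 million (anyone who worked, including part-time for economic reasons, counts as employed).
Unemployed = 9.92 + 1.15 = 11.07 million (jobless and actively searching, or on temporary layoff).
Labor force = 127.50 + 11.07 = 138.57 million.
Unemployment rate = 11.07 / 138.57 = 7.99%.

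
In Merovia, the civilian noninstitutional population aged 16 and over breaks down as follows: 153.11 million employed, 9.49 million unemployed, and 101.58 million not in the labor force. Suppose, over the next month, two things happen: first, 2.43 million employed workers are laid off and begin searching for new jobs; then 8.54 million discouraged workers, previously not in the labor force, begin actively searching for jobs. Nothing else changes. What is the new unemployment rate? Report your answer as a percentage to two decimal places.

New unemployment rate ≈ 11.96%.

Initially, labor force = 153.11 + 9.49 = 162.60 million, so u = 9.49/162.60 = 5.84%.
After the first change, employed falls and unemployed rises by 2.43; labor force unchanged → E = 150.68, U = 11.92, labor force = 162.60 million.
After the second change, unemployed and labor force both rise by 8.54 → E = 150.68, U = 20.46, labor force = 171.14 million.
New unemployment rate = 20.46 / 171.14 = 11.96%.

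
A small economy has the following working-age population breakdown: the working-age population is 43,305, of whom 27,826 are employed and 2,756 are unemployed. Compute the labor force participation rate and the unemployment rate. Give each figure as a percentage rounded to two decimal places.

Labor force participation rate ≈ 70.62%; unemployment rate ≈ 9.01%.

Labor force = employed + unemployed = 27,826 + 2,756 = 30,582.
Unemployment rate = 2,756 / 30,582 = 9.01%.
Labor force participation rate = 30,582 / 43,305 = 70.62%.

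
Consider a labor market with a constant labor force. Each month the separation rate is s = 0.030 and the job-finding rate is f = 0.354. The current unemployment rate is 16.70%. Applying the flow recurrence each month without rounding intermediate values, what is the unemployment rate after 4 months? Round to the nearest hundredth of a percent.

Unemployment rate after four months ≈ 9.09%.

With a fixed labor force, u_{t+1} = u_t + s·(1−u_t) − f·u_t = u_t·(1−s−f) + s.
Here 1−s−f = 0.616 and s = 0.030.
u_1 = 0.167000 × 0.616 + 0.030 = 0.132872.
u_2 = 0.132872 × 0.616 + 0.030 = 0.111849.
u_3 = 0.111849 × 0.616 + 0.030 = 0.098899.
u_4 = 0.098899 × 0.616 + 0.030 = 0.090922.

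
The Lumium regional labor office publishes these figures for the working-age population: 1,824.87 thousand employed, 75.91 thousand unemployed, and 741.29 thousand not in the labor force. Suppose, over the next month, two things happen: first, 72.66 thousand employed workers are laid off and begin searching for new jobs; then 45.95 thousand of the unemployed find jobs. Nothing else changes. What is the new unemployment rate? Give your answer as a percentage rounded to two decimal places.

Initially, labor force = 1,824.87 + 75.91 = 1,900.78 thousand, so u = 75.91/1,900.78 = 3.99%.
After the first change, employed falls and unemployed rises by 72.66; labor force unchanged → E = 1,752.21, U = 148.57, labor force = 1,900.78 thousand.
After the second change, unemployed falls and employed rises by 45.95; labor force unchanged → E = 1,798.16, U = 102.62, labor force = 1,900.78 thousand.
New unemployment rate = 102.62 / 1,900.78 = 5.40%.

New unemployment rate ≈ 5.40%.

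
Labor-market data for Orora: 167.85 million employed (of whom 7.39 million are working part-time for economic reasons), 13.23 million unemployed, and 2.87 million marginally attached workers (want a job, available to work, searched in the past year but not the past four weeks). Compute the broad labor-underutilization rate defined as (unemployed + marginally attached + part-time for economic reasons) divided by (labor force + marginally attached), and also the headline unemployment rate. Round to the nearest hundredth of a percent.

Broad underutilization rate ≈ 12.77%; headline unemployment rate ≈ 7.31%.

Labor force = 167.85 + 13.23 = 181.08 million.
Numerator = 13.23 + 2.87 + 7.39 = 23.49 million.
Denominator = 181.08 + 2.87 = 183.95 million.
Broad rate = 23.49 / 183.95 = 12.77%.
Headline unemployment rate = 13.23 / 181.08 = 7.31%.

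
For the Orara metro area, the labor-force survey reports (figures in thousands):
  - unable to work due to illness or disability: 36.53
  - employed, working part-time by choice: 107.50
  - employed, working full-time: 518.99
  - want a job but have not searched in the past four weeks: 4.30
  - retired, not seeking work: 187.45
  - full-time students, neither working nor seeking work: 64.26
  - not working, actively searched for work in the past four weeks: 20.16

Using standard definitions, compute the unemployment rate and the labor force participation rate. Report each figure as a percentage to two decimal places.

Unemployment rate ≈ 3.12%; labor force participation rate ≈ 68.85%.

Employed = 107.50 + 518.99 = 626.49 thousand.
Unemployed = 20.16 thousand.
Labor force = 626.49 + 20.16 = 646.65 thousand.
Not in labor force = 36.53 + 4.30 + 187.45 + 64.26 = 292.54 thousand (those not working and not actively searching are outside the labor force — including those who want a job but have given up searching).
Civilian working-age population = 646.65 + 292.54 = 939.19 thousand.
Unemployment rate = 20.16 / 646.65 = 3.12%.
Labor force participation rate = 646.65 / 939.19 = 68.85%.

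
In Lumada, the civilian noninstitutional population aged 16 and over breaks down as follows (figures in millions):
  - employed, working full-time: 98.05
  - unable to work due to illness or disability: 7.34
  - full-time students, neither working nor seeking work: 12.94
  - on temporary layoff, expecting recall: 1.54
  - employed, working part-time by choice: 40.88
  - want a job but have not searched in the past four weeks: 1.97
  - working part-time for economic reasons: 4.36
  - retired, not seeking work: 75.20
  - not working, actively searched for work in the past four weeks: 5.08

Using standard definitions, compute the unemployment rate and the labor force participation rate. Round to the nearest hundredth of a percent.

Employed = 98.05 + 40.88 + 4.36 = 143.29 million (anyone who worked, including part-time for economic reasons, counts as employed).
Unemployed = 1.54 + 5.08 = 6.62 million (jobless and actively searching, or on temporary layoff).
Labor force = 143.29 + 6.62 = 149.91 million.
Not in labor force = 7.34 + 12.94 + 1.97 + 75.20 = 97.45 million (those not working and not actively searching are outside the labor force — including those who want a job but have given up searching).
Civilian working-age population = 149.91 + 97.45 = 247.36 million.
Unemployment rate = 6.62 / 149.91 = 4.42%.
Labor force participation rate = 149.91 / 247.36 = 60.60%.

Unemployment rate ≈ 4.42%; labor force participation rate ≈ 60.60%.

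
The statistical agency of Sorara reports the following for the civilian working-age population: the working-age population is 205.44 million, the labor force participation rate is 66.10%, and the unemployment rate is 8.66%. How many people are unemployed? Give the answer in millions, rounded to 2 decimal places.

About 11.76 million are unemployed.

Labor force = 0.6610 × 205.44 = 135.80 million.
Unemployed = 0.0866 × 135.80 ≈ 11.76 million.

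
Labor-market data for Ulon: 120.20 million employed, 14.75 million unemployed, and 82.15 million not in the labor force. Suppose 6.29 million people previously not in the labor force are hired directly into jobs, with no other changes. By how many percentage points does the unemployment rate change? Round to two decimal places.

Initially, labor force = 120.20 + 14.75 = 134.95 million, so u = 14.75/134.95 = 10.93%.
After the change, employed and labor force both rise by 6.29; unemployed unchanged → E = 126.49, U = 14.75, labor force = 141.24 million.
New unemployment rate = 14.75 / 141.24 = 10.44%.
Change = 10.44% − 10.93% = −0.49 percentage points.

The unemployment rate changes by −0.49 percentage points.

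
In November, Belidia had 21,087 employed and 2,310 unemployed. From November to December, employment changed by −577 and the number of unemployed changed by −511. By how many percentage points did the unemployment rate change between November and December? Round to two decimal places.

November: labor force = 21,087 + 2,310 = 23,397; u = 2,310/23,397 = 9.87%.
December: labor force = 20,510 + 1,799 = 22,309; u = 1,799/22,309 = 8.06%.
Change = 8.06% − 9.87% = −1.81 pp.

The unemployment rate changed by −1.81 percentage points.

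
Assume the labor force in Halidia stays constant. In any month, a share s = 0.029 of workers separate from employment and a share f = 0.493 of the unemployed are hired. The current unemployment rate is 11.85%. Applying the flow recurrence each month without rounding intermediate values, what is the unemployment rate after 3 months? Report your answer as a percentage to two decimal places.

With a fixed labor force, u_{t+1} = u_t + s·(1−u_t) − f·u_t = u_t·(1−s−f) + s.
Here 1−s−f = 0.478 and s = 0.029.
u_1 = 0.118500 × 0.478 + 0.029 = 0.085643.
u_2 = 0.085643 × 0.478 + 0.029 = 0.069937.
u_3 = 0.069937 × 0.478 + 0.029 = 0.062430.

Unemployment rate after three months ≈ 6.24%.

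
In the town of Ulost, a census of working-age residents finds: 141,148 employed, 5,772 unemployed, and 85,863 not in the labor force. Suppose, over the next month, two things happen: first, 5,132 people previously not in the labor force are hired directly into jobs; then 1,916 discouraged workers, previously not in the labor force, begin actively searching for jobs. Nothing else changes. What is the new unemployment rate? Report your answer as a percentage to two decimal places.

Initially, labor force = 141,148 + 5,772 = 146,920, so u = 5,772/146,920 = 3.93%.
After the first change, employed and labor force both rise by 5,132; unemployed unchanged → E = 146,280, U = 5,772, labor force = 152,052.
After the second change, unemployed and labor force both rise by 1,916 → E = 146,280, U = 7,688, labor force = 153,968.
New unemployment rate = 7,688 / 153,968 = 4.99%.

New unemployment rate ≈ 4.99%.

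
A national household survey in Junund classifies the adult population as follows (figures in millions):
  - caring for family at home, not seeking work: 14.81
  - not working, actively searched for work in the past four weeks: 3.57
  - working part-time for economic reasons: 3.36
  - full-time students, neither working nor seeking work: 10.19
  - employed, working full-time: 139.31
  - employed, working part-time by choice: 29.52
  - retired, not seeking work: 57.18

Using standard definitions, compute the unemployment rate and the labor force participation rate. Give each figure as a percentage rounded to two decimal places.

Unemployment rate ≈ 2.03%; labor force participation rate ≈ 68.14%.

Employed = 3.36 + 139.31 + 29.52 = 172.19 million (anyone who worked, including part-time for economic reasons, counts as employed).
Unemployed = 3.57 million.
Labor force = 172.19 + 3.57 = 175.76 million.
Not in labor force = 14.81 + 10.19 + 57.18 = 82.18 million (those not working and not actively searching are outside the labor force).
Civilian working-age population = 175.76 + 82.18 = 257.94 million.
Unemployment rate = 3.57 / 175.76 = 2.03%.
Labor force participation rate = 175.76 / 257.94 = 68.14%.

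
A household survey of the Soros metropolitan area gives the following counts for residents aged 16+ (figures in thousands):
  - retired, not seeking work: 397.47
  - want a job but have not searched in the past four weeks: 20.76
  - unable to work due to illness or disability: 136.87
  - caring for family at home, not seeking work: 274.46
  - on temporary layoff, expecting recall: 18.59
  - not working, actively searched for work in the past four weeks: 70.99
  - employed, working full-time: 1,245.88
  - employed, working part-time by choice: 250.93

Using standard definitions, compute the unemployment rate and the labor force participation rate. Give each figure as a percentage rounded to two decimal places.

Unemployment rate ≈ 5.65%; labor force participation rate ≈ 65.66%.

Employed = 1,245.88 + 250.93 = 1,496.81 thousand.
Unemployed = 18.59 + 70.99 = 89.58 thousand (jobless and actively searching, or on temporary layoff).
Labor force = 1,496.81 + 89.58 = 1,586.39 thousand.
Not in labor force = 397.47 + 20.76 + 136.87 + 274.46 = 829.56 thousand (those not working and not actively searching are outside the labor force — including those who want a job but have given up searching).
Civilian working-age population = 1,586.39 + 829.56 = 2,415.95 thousand.
Unemployment rate = 89.58 / 1,586.39 = 5.65%.
Labor force participation rate = 1,586.39 / 2,415.95 = 65.66%.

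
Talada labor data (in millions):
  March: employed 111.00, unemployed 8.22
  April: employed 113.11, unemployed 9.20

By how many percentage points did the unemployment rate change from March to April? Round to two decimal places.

The unemployment rate changed by +0.63 percentage points.

March: labor force = 111.00 + 8.22 = 119.22; u = 8.22/119.22 = 6.89%.
April: labor force = 113.11 + 9.20 = 122.31; u = 9.20/122.31 = 7.52%.
Change = 7.52% − 6.89% = +0.63 pp.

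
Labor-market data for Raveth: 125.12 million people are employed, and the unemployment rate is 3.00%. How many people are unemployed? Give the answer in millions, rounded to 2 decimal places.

Let U be the number unemployed. The labor force is E + U, and U/(E+U) = 0.0300.
So U = 0.0300 × 125.12 / (1 − 0.0300) = 3.7536 / 0.9700 ≈ 3.87 million.

About 3.87 million are unemployed.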